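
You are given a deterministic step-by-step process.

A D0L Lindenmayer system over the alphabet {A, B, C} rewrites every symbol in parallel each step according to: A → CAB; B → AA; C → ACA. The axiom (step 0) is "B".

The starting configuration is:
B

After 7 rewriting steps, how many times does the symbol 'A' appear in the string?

t=0: B
t=1: AA
t=2: CABCAB
t=3: ACACABAAACACABAA
t=4: CABACACABACACABAACABCABCABACACABACACABAACABCAB
t=5: ACACABAACABACACABACACABAACABACACABACACABAACABCABACACABAAAC…AACABACACABACACABAACABACACABACACABAACABCABACACABAAACACABAA  (len 128)
t=6: CABACACABACACABAACABCABACACABAACABACACABACACABAACABACACABA…ABAAACACABAACABACACABACACABAACABCABCABACACABACACABAACABCAB  (len 362)
t=7: ACACABAACABACACABACACABAACABACACABACACABAACABCABACACABAAAC…AACABACACABACACABAACABACACABACACABAACABCABACACABAAACACABAA  (len 1016)

538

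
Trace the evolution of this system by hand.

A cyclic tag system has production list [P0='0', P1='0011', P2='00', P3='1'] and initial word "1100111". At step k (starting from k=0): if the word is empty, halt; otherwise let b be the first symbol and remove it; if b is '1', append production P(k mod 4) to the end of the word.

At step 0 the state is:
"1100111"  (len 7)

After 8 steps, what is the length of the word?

11

0) "1100111"  (len 7)
1) "1001110"  (len 7)
2) "0011100011"  (len 10)
3) "011100011"  (len 9)
4) "11100011"  (len 8)
5) "11000110"  (len 8)
6) "10001100011"  (len 11)
7) "000110001100"  (len 12)
8) "00110001100"  (len 11)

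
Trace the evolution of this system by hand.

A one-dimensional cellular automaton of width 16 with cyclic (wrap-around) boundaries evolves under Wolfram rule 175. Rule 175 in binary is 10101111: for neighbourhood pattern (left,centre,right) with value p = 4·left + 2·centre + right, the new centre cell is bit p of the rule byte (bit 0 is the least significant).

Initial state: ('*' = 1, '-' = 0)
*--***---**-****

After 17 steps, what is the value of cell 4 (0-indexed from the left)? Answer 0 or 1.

1

gen 0: *--***---**-****
gen 1: --***--***-*****
gen 2: -***--***-*****-
gen 3: ***--***-*****--
gen 4: **--***-*****--*
gen 5: *--***-*****--**
gen 6: --***-*****--***
gen 7: -***-*****--***-
gen 8: ***-*****--***--
gen 9: **-*****--***--*
gen 10: *-*****--***--**
gen 11: -*****--***--***
gen 12: *****--***--***-
gen 13: ****--***--***-*
gen 14: ***--***--***-**
gen 15: **--***--***-***
gen 16: *--***--***-****
gen 17: --***--***-*****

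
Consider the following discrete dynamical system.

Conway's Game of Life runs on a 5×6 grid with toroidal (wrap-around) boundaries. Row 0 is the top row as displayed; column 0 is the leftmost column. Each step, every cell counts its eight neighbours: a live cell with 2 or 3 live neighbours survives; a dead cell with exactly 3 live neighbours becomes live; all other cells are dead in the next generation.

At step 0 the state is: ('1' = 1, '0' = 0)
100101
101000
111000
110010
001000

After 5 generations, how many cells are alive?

3

gen 0: 100101
101000
111000
110010
001000
gen 1: 101101
001100
001100
100101
001110
gen 2: 000001
000000
010000
010001
000000
gen 3: 000000
000000
100000
100000
100000
gen 4: 000000
000000
000000
110001
000000
gen 5: 000000
000000
100000
100000
100000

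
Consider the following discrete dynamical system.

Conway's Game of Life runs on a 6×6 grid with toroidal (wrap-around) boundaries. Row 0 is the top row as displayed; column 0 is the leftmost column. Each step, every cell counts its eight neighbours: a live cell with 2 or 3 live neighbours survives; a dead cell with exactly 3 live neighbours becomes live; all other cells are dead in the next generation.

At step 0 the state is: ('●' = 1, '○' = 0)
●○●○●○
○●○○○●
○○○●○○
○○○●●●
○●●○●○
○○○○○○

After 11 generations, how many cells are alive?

t=0: ●○●○●○
○●○○○●
○○○●○○
○○○●●●
○●●○●○
○○○○○○
t=1: ●●○○○●
●●●●●●
●○●●○●
○○○○○●
○○●○●●
○○●○○●
t=2: ○○○○○○
○○○○○○
○○○○○○
○●●○○○
●○○●●●
○○●●○○
t=3: ○○○○○○
○○○○○○
○○○○○○
●●●●●●
●○○○●●
○○●●○●
t=4: ○○○○○○
○○○○○○
●●●●●●
○●●●○○
○○○○○○
●○○●○●
t=5: ○○○○○○
●●●●●●
●○○○●●
○○○○○●
●●○●●○
○○○○○○
t=6: ●●●●●●
○●●●○○
○○●○○○
○●○●○○
●○○○●●
○○○○○○
t=7: ●○○○●●
○○○○○●
○○○○○○
●●●●●●
●○○○●●
○○●○○○
t=8: ●○○○●●
●○○○●●
○●●●○○
○●●●○○
○○○○○○
○●○●○○
t=9: ○●○●○○
○○●○○○
○○○○○●
○●○●○○
○●○●○○
●○○○●●
t=10: ●●●●●●
○○●○○○
○○●○○○
●○○○●○
○●○●○●
●●○●●●
t=11: ○○○○○○
●○○○●●
○●○●○○
●●●●●●
○●○●○○
○○○○○○

13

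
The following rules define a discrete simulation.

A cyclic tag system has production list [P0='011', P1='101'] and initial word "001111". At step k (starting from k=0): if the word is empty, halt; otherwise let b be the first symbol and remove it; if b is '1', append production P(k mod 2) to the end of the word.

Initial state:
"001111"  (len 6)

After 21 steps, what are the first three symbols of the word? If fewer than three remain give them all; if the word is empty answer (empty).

011

step 0: "001111"  (len 6)
step 1: "01111"  (len 5)
step 2: "1111"  (len 4)
step 3: "111011"  (len 6)
step 4: "11011101"  (len 8)
step 5: "1011101011"  (len 10)
step 6: "011101011101"  (len 12)
step 7: "11101011101"  (len 11)
step 8: "1101011101101"  (len 13)
step 9: "101011101101011"  (len 15)
step 10: "01011101101011101"  (len 17)
step 11: "1011101101011101"  (len 16)
step 12: "011101101011101101"  (len 18)
step 13: "11101101011101101"  (len 17)
step 14: "1101101011101101101"  (len 19)
step 15: "101101011101101101011"  (len 21)
step 16: "01101011101101101011101"  (len 23)
step 17: "1101011101101101011101"  (len 22)
step 18: "101011101101101011101101"  (len 24)
step 19: "01011101101101011101101011"  (len 26)
step 20: "1011101101101011101101011"  (len 25)
step 21: "011101101101011101101011011"  (len 27)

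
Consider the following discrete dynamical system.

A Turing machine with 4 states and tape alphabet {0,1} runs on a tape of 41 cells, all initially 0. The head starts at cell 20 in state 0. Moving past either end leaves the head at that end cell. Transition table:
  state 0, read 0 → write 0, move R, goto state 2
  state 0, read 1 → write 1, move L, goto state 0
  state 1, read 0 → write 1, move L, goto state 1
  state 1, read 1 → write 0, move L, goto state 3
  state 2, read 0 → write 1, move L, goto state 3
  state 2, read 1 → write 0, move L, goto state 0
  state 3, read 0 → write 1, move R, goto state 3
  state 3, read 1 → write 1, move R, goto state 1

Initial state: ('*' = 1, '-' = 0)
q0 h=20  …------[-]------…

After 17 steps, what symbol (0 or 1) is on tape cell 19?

1

k=0  q0 h=20  …------[-]------…
k=1  q2 h=21  …------[-]------…
k=2  q3 h=20  …------[-]*-----…
k=3  q3 h=21  …-----*[*]------…
k=4  q1 h=22  …----**[-]------…
k=5  q1 h=21  …-----*[*]*-----…
k=6  q3 h=20  …------[*]-*----…
k=7  q1 h=21  …-----*[-]*-----…
k=8  q1 h=20  …------[*]**----…
k=9  q3 h=19  …------[-]-**---…
k=10  q3 h=20  …-----*[-]**----…
k=11  q3 h=21  …----**[*]*-----…
k=12  q1 h=22  …---***[*]------…
k=13  q3 h=21  …----**[*]------…
k=14  q1 h=22  …---***[-]------…
k=15  q1 h=21  …----**[*]*-----…
k=16  q3 h=20  …-----*[*]-*----…
k=17  q1 h=21  …----**[-]*-----…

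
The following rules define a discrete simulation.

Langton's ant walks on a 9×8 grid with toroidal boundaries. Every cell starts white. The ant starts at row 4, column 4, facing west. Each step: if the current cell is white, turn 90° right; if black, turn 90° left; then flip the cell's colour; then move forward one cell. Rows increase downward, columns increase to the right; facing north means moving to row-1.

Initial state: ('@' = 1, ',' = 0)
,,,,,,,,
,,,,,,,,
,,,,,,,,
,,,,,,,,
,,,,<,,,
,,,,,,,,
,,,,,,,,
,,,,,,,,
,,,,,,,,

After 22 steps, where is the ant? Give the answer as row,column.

k=0  ,,,,,,,,
,,,,,,,,
,,,,,,,,
,,,,,,,,
,,,,<,,,
,,,,,,,,
,,,,,,,,
,,,,,,,,
,,,,,,,,
k=1  ,,,,,,,,
,,,,,,,,
,,,,,,,,
,,,,^,,,
,,,,@,,,
,,,,,,,,
,,,,,,,,
,,,,,,,,
,,,,,,,,
k=2  ,,,,,,,,
,,,,,,,,
,,,,,,,,
,,,,@>,,
,,,,@,,,
,,,,,,,,
,,,,,,,,
,,,,,,,,
,,,,,,,,
k=3  ,,,,,,,,
,,,,,,,,
,,,,,,,,
,,,,@@,,
,,,,@v,,
,,,,,,,,
,,,,,,,,
,,,,,,,,
,,,,,,,,
k=4  ,,,,,,,,
,,,,,,,,
,,,,,,,,
,,,,@@,,
,,,,<@,,
,,,,,,,,
,,,,,,,,
,,,,,,,,
,,,,,,,,
k=5  ,,,,,,,,
,,,,,,,,
,,,,,,,,
,,,,@@,,
,,,,,@,,
,,,,v,,,
,,,,,,,,
,,,,,,,,
,,,,,,,,
k=6  ,,,,,,,,
,,,,,,,,
,,,,,,,,
,,,,@@,,
,,,,,@,,
,,,<@,,,
,,,,,,,,
,,,,,,,,
,,,,,,,,
k=7  ,,,,,,,,
,,,,,,,,
,,,,,,,,
,,,,@@,,
,,,^,@,,
,,,@@,,,
,,,,,,,,
,,,,,,,,
,,,,,,,,
k=8  ,,,,,,,,
,,,,,,,,
,,,,,,,,
,,,,@@,,
,,,@>@,,
,,,@@,,,
,,,,,,,,
,,,,,,,,
,,,,,,,,
k=9  ,,,,,,,,
,,,,,,,,
,,,,,,,,
,,,,@@,,
,,,@@@,,
,,,@v,,,
,,,,,,,,
,,,,,,,,
,,,,,,,,
k=10  ,,,,,,,,
,,,,,,,,
,,,,,,,,
,,,,@@,,
,,,@@@,,
,,,@,>,,
,,,,,,,,
,,,,,,,,
,,,,,,,,
k=11  ,,,,,,,,
,,,,,,,,
,,,,,,,,
,,,,@@,,
,,,@@@,,
,,,@,@,,
,,,,,v,,
,,,,,,,,
,,,,,,,,
k=12  ,,,,,,,,
,,,,,,,,
,,,,,,,,
,,,,@@,,
,,,@@@,,
,,,@,@,,
,,,,<@,,
,,,,,,,,
,,,,,,,,
k=13  ,,,,,,,,
,,,,,,,,
,,,,,,,,
,,,,@@,,
,,,@@@,,
,,,@^@,,
,,,,@@,,
,,,,,,,,
,,,,,,,,
k=14  ,,,,,,,,
,,,,,,,,
,,,,,,,,
,,,,@@,,
,,,@@@,,
,,,@@>,,
,,,,@@,,
,,,,,,,,
,,,,,,,,
k=15  ,,,,,,,,
,,,,,,,,
,,,,,,,,
,,,,@@,,
,,,@@^,,
,,,@@,,,
,,,,@@,,
,,,,,,,,
,,,,,,,,
k=16  ,,,,,,,,
,,,,,,,,
,,,,,,,,
,,,,@@,,
,,,@<,,,
,,,@@,,,
,,,,@@,,
,,,,,,,,
,,,,,,,,
k=17  ,,,,,,,,
,,,,,,,,
,,,,,,,,
,,,,@@,,
,,,@,,,,
,,,@v,,,
,,,,@@,,
,,,,,,,,
,,,,,,,,
k=18  ,,,,,,,,
,,,,,,,,
,,,,,,,,
,,,,@@,,
,,,@,,,,
,,,@,>,,
,,,,@@,,
,,,,,,,,
,,,,,,,,
k=19  ,,,,,,,,
,,,,,,,,
,,,,,,,,
,,,,@@,,
,,,@,,,,
,,,@,@,,
,,,,@v,,
,,,,,,,,
,,,,,,,,
k=20  ,,,,,,,,
,,,,,,,,
,,,,,,,,
,,,,@@,,
,,,@,,,,
,,,@,@,,
,,,,@,>,
,,,,,,,,
,,,,,,,,
k=21  ,,,,,,,,
,,,,,,,,
,,,,,,,,
,,,,@@,,
,,,@,,,,
,,,@,@,,
,,,,@,@,
,,,,,,v,
,,,,,,,,
k=22  ,,,,,,,,
,,,,,,,,
,,,,,,,,
,,,,@@,,
,,,@,,,,
,,,@,@,,
,,,,@,@,
,,,,,<@,
,,,,,,,,

7,5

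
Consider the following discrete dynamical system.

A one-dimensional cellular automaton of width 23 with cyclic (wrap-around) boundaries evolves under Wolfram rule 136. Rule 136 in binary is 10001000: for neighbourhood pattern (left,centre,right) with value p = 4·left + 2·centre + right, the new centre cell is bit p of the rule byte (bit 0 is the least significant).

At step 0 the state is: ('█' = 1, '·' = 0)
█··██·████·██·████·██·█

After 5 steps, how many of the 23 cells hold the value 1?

0

[0] █··██·████·██·████·██·█
[1] ···█··███··█··███··█··█
[2] ······██······██·······
[3] ······█·······█········
[4] ·······················
[5] ·······················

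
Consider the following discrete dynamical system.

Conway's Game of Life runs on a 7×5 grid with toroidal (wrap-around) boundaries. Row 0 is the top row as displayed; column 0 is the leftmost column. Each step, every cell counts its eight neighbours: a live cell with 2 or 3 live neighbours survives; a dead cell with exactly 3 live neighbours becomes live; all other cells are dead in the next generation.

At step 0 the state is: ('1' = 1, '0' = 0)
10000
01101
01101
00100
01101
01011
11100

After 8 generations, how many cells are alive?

0) 10000
01101
01101
00100
01101
01011
11100
1) 00011
00101
00000
00000
01001
00001
00110
2) 00001
00001
00000
00000
10000
10101
00100
3) 00010
00000
00000
00000
11001
10011
11001
4) 10001
00000
00000
10000
01010
00110
01100
5) 11000
00000
00000
00000
01011
00010
11101
6) 00101
00000
00000
00000
00111
00000
00111
7) 00101
00000
00000
00010
00010
00000
00101
8) 00000
00000
00000
00000
00000
00010
00000

1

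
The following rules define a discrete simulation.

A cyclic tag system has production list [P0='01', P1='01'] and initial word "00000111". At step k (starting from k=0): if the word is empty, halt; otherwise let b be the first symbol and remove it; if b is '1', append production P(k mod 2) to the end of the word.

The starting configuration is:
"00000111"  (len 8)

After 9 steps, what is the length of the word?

5

step 0: "00000111"  (len 8)
step 1: "0000111"  (len 7)
step 2: "000111"  (len 6)
step 3: "00111"  (len 5)
step 4: "0111"  (len 4)
step 5: "111"  (len 3)
step 6: "1101"  (len 4)
step 7: "10101"  (len 5)
step 8: "010101"  (len 6)
step 9: "10101"  (len 5)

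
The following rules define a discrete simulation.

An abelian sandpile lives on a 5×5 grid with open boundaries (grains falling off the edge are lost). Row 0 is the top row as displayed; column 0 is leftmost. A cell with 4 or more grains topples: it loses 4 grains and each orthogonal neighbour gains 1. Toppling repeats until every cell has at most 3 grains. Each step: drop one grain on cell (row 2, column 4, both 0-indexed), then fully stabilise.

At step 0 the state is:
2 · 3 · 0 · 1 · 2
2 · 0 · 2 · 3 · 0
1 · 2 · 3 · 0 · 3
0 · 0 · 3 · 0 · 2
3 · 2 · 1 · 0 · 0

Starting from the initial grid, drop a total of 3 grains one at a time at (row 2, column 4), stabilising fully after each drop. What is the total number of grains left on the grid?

k=0  2 · 3 · 0 · 1 · 2
2 · 0 · 2 · 3 · 0
1 · 2 · 3 · 0 · 3
0 · 0 · 3 · 0 · 2
3 · 2 · 1 · 0 · 0
k=1  2 · 3 · 0 · 1 · 2
2 · 0 · 2 · 3 · 1
1 · 2 · 3 · 1 · 0
0 · 0 · 3 · 0 · 3
3 · 2 · 1 · 0 · 0
k=2  2 · 3 · 0 · 1 · 2
2 · 0 · 2 · 3 · 1
1 · 2 · 3 · 1 · 1
0 · 0 · 3 · 0 · 3
3 · 2 · 1 · 0 · 0
k=3  2 · 3 · 0 · 1 · 2
2 · 0 · 2 · 3 · 1
1 · 2 · 3 · 1 · 2
0 · 0 · 3 · 0 · 3
3 · 2 · 1 · 0 · 0

37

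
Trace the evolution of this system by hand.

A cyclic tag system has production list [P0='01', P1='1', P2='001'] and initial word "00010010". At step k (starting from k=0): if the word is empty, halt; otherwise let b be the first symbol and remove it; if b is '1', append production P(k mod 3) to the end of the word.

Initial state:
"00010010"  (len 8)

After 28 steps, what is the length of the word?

2

0) "00010010"  (len 8)
1) "0010010"  (len 7)
2) "010010"  (len 6)
3) "10010"  (len 5)
4) "001001"  (len 6)
5) "01001"  (len 5)
6) "1001"  (len 4)
7) "00101"  (len 5)
8) "0101"  (len 4)
9) "101"  (len 3)
10) "0101"  (len 4)
11) "101"  (len 3)
12) "01001"  (len 5)
13) "1001"  (len 4)
14) "0011"  (len 4)
15) "011"  (len 3)
16) "11"  (len 2)
17) "11"  (len 2)
18) "1001"  (len 4)
19) "00101"  (len 5)
20) "0101"  (len 4)
21) "101"  (len 3)
22) "0101"  (len 4)
23) "101"  (len 3)
24) "01001"  (len 5)
25) "1001"  (len 4)
26) "0011"  (len 4)
27) "011"  (len 3)
28) "11"  (len 2)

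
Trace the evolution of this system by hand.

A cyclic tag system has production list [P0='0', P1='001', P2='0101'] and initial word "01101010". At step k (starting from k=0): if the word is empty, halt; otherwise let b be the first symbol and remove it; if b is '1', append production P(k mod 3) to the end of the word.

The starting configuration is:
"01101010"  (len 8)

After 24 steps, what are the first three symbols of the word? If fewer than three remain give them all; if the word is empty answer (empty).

t=0: "01101010"  (len 8)
t=1: "1101010"  (len 7)
t=2: "101010001"  (len 9)
t=3: "010100010101"  (len 12)
t=4: "10100010101"  (len 11)
t=5: "0100010101001"  (len 13)
t=6: "100010101001"  (len 12)
t=7: "000101010010"  (len 12)
t=8: "00101010010"  (len 11)
t=9: "0101010010"  (len 10)
t=10: "101010010"  (len 9)
t=11: "01010010001"  (len 11)
t=12: "1010010001"  (len 10)
t=13: "0100100010"  (len 10)
t=14: "100100010"  (len 9)
t=15: "001000100101"  (len 12)
t=16: "01000100101"  (len 11)
t=17: "1000100101"  (len 10)
t=18: "0001001010101"  (len 13)
t=19: "001001010101"  (len 12)
t=20: "01001010101"  (len 11)
t=21: "1001010101"  (len 10)
t=22: "0010101010"  (len 10)
t=23: "010101010"  (len 9)
t=24: "10101010"  (len 8)

101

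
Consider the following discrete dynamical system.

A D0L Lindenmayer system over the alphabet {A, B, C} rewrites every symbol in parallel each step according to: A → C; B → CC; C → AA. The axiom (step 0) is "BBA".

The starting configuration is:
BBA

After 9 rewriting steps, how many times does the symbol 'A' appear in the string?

t=0: BBA
t=1: CCCCC
t=2: AAAAAAAAAA
t=3: CCCCCCCCCC
t=4: AAAAAAAAAAAAAAAAAAAA
t=5: CCCCCCCCCCCCCCCCCCCC
t=6: AAAAAAAAAAAAAAAAAAAAAAAAAAAAAAAAAAAAAAAA
t=7: CCCCCCCCCCCCCCCCCCCCCCCCCCCCCCCCCCCCCCCC
t=8: AAAAAAAAAAAAAAAAAAAAAAAAAAAAAAAAAAAAAAAAAAAAAAAAAAAAAAAAAAAAAAAAAAAAAAAAAAAAAAAA
t=9: CCCCCCCCCCCCCCCCCCCCCCCCCCCCCCCCCCCCCCCCCCCCCCCCCCCCCCCCCCCCCCCCCCCCCCCCCCCCCCCC

0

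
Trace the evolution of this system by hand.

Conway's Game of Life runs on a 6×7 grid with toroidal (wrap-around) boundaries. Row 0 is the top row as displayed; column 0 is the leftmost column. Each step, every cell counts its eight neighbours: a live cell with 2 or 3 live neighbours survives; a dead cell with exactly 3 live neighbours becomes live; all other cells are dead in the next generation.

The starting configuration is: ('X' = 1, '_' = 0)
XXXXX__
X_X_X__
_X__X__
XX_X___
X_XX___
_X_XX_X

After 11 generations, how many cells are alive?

0) XXXXX__
X_X_X__
_X__X__
XX_X___
X_XX___
_X_XX_X
1) ______X
X___XX_
____X__
X__XX__
______X
_____XX
2) X___X__
____XXX
______X
___XXX_
X___X_X
X____XX
3) X___X__
X___X_X
___X__X
X__XX__
X__X___
_X__X__
4) XX_XX_X
X__XX_X
___X__X
X_XXX_X
XXXX___
XX_XX__
5) _______
_X_____
_X_____
____XXX
_____X_
_____X_
6) _______
_______
X____X_
____XXX
_______
_______
7) _______
_______
____XX_
____XXX
_____X_
_______
8) _______
_______
____X_X
______X
____XXX
_______
9) _______
_______
_____X_
X___X_X
_____XX
_____X_
10) _______
_______
_____XX
X___X__
X___X__
_____XX
11) _______
_______
_____XX
X___X__
X___X__
_____XX

8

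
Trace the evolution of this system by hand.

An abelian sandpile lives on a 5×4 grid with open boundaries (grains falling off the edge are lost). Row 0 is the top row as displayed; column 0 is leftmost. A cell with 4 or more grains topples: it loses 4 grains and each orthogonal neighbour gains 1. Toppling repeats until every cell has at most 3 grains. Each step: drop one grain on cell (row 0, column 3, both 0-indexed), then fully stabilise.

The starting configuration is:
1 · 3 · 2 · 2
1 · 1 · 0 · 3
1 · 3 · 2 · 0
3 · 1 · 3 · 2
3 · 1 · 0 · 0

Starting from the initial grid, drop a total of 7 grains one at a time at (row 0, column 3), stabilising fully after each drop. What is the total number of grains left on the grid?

0) 1 · 3 · 2 · 2
1 · 1 · 0 · 3
1 · 3 · 2 · 0
3 · 1 · 3 · 2
3 · 1 · 0 · 0
1) 1 · 3 · 2 · 3
1 · 1 · 0 · 3
1 · 3 · 2 · 0
3 · 1 · 3 · 2
3 · 1 · 0 · 0
2) 1 · 3 · 3 · 1
1 · 1 · 1 · 0
1 · 3 · 2 · 1
3 · 1 · 3 · 2
3 · 1 · 0 · 0
3) 1 · 3 · 3 · 2
1 · 1 · 1 · 0
1 · 3 · 2 · 1
3 · 1 · 3 · 2
3 · 1 · 0 · 0
4) 1 · 3 · 3 · 3
1 · 1 · 1 · 0
1 · 3 · 2 · 1
3 · 1 · 3 · 2
3 · 1 · 0 · 0
5) 2 · 0 · 1 · 1
1 · 2 · 2 · 1
1 · 3 · 2 · 1
3 · 1 · 3 · 2
3 · 1 · 0 · 0
6) 2 · 0 · 1 · 2
1 · 2 · 2 · 1
1 · 3 · 2 · 1
3 · 1 · 3 · 2
3 · 1 · 0 · 0
7) 2 · 0 · 1 · 3
1 · 2 · 2 · 1
1 · 3 · 2 · 1
3 · 1 · 3 · 2
3 · 1 · 0 · 0

32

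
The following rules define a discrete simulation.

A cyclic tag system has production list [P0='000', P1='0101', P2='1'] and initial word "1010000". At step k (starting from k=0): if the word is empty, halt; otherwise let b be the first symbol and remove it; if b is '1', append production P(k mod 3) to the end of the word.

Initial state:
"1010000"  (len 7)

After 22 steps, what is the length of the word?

0

gen 0: "1010000"  (len 7)
gen 1: "010000000"  (len 9)
gen 2: "10000000"  (len 8)
gen 3: "00000001"  (len 8)
gen 4: "0000001"  (len 7)
gen 5: "000001"  (len 6)
gen 6: "00001"  (len 5)
gen 7: "0001"  (len 4)
gen 8: "001"  (len 3)
gen 9: "01"  (len 2)
gen 10: "1"  (len 1)
gen 11: "0101"  (len 4)
gen 12: "101"  (len 3)
gen 13: "01000"  (len 5)
gen 14: "1000"  (len 4)
gen 15: "0001"  (len 4)
gen 16: "001"  (len 3)
gen 17: "01"  (len 2)
gen 18: "1"  (len 1)
gen 19: "000"  (len 3)
gen 20: "00"  (len 2)
gen 21: "0"  (len 1)
gen 22: (halted — word empty)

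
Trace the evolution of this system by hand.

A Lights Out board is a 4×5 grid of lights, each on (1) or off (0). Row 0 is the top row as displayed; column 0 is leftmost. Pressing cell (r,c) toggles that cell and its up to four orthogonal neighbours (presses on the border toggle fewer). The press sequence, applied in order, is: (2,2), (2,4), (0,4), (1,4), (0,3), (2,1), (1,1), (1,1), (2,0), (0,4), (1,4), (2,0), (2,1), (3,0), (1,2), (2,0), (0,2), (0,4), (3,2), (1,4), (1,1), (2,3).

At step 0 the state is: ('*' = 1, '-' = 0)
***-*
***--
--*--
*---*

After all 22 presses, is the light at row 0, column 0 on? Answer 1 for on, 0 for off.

0) ***-*
***--
--*--
*---*
1) ***-*
**---
-*-*-
*-*-*
2) ***-*
**--*
-*--*
*-*--
3) ****-
**---
-*--*
*-*--
4) *****
**-**
-*---
*-*--
5) **---
**--*
-*---
*-*--
6) **---
*---*
*-*--
***--
7) *----
-**-*
***--
***--
8) **---
*---*
*-*--
***--
9) **---
----*
-**--
-**--
10) **-**
-----
-**--
-**--
11) **-*-
---**
-**-*
-**--
12) **-*-
*--**
*-*-*
***--
13) **-*-
**-**
-*--*
*-*--
14) **-*-
**-**
**--*
-**--
15) ****-
*-*-*
***-*
-**--
16) ****-
--*-*
--*-*
***--
17) *----
----*
--*-*
***--
18) *--**
-----
--*-*
***--
19) *--**
-----
----*
*--*-
20) *--*-
---**
-----
*--*-
21) **-*-
*****
-*---
*--*-
22) **-*-
***-*
-****
*----

1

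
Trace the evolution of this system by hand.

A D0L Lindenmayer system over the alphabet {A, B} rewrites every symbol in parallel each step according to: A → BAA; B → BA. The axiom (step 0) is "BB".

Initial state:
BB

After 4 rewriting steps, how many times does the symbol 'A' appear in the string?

42

[0] BB
[1] BABA
[2] BABAABABAA
[3] BABAABABAABAABABAABABAABAA
[4] BABAABABAABAABABAABABAABAABABAABAABABAABABAABAABABAABABAABAABABAABAA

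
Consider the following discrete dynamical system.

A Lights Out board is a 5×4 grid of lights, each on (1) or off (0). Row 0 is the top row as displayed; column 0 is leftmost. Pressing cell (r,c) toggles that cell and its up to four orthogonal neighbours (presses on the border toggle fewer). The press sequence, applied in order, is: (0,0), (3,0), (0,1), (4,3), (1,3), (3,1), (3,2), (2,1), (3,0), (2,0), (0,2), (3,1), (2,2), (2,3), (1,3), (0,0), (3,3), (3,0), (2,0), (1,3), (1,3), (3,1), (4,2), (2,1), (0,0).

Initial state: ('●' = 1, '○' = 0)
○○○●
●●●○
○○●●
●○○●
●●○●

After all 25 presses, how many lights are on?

10

t=0: ○○○●
●●●○
○○●●
●○○●
●●○●
t=1: ●●○●
○●●○
○○●●
●○○●
●●○●
t=2: ●●○●
○●●○
●○●●
○●○●
○●○●
t=3: ○○●●
○○●○
●○●●
○●○●
○●○●
t=4: ○○●●
○○●○
●○●●
○●○○
○●●○
t=5: ○○●○
○○○●
●○●○
○●○○
○●●○
t=6: ○○●○
○○○●
●●●○
●○●○
○○●○
t=7: ○○●○
○○○●
●●○○
●●○●
○○○○
t=8: ○○●○
○●○●
○○●○
●○○●
○○○○
t=9: ○○●○
○●○●
●○●○
○●○●
●○○○
t=10: ○○●○
●●○●
○●●○
●●○●
●○○○
t=11: ○●○●
●●●●
○●●○
●●○●
●○○○
t=12: ○●○●
●●●●
○○●○
○○●●
●●○○
t=13: ○●○●
●●○●
○●○●
○○○●
●●○○
t=14: ○●○●
●●○○
○●●○
○○○○
●●○○
t=15: ○●○○
●●●●
○●●●
○○○○
●●○○
t=16: ●○○○
○●●●
○●●●
○○○○
●●○○
t=17: ●○○○
○●●●
○●●○
○○●●
●●○●
t=18: ●○○○
○●●●
●●●○
●●●●
○●○●
t=19: ●○○○
●●●●
○○●○
○●●●
○●○●
t=20: ●○○●
●●○○
○○●●
○●●●
○●○●
t=21: ●○○○
●●●●
○○●○
○●●●
○●○●
t=22: ●○○○
●●●●
○●●○
●○○●
○○○●
t=23: ●○○○
●●●●
○●●○
●○●●
○●●○
t=24: ●○○○
●○●●
●○○○
●●●●
○●●○
t=25: ○●○○
○○●●
●○○○
●●●●
○●●○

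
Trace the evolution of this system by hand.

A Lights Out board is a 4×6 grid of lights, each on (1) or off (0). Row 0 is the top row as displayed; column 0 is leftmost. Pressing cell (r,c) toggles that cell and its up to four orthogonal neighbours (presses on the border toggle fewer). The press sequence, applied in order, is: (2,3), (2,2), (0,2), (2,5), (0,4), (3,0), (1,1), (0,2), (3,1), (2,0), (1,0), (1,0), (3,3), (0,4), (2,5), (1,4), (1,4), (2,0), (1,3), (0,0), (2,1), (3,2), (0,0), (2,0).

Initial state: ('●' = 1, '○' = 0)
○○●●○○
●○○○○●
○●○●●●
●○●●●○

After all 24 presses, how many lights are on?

10

t=0: ○○●●○○
●○○○○●
○●○●●●
●○●●●○
t=1: ○○●●○○
●○○●○●
○●●○○●
●○●○●○
t=2: ○○●●○○
●○●●○●
○○○●○●
●○○○●○
t=3: ○●○○○○
●○○●○●
○○○●○●
●○○○●○
t=4: ○●○○○○
●○○●○○
○○○●●○
●○○○●●
t=5: ○●○●●●
●○○●●○
○○○●●○
●○○○●●
t=6: ○●○●●●
●○○●●○
●○○●●○
○●○○●●
t=7: ○○○●●●
○●●●●○
●●○●●○
○●○○●●
t=8: ○●●○●●
○●○●●○
●●○●●○
○●○○●●
t=9: ○●●○●●
○●○●●○
●○○●●○
●○●○●●
t=10: ○●●○●●
●●○●●○
○●○●●○
○○●○●●
t=11: ●●●○●●
○○○●●○
●●○●●○
○○●○●●
t=12: ○●●○●●
●●○●●○
○●○●●○
○○●○●●
t=13: ○●●○●●
●●○●●○
○●○○●○
○○○●○●
t=14: ○●●●○○
●●○●○○
○●○○●○
○○○●○●
t=15: ○●●●○○
●●○●○●
○●○○○●
○○○●○○
t=16: ○●●●●○
●●○○●○
○●○○●●
○○○●○○
t=17: ○●●●○○
●●○●○●
○●○○○●
○○○●○○
t=18: ○●●●○○
○●○●○●
●○○○○●
●○○●○○
t=19: ○●●○○○
○●●○●●
●○○●○●
●○○●○○
t=20: ●○●○○○
●●●○●●
●○○●○●
●○○●○○
t=21: ●○●○○○
●○●○●●
○●●●○●
●●○●○○
t=22: ●○●○○○
●○●○●●
○●○●○●
●○●○○○
t=23: ○●●○○○
○○●○●●
○●○●○●
●○●○○○
t=24: ○●●○○○
●○●○●●
●○○●○●
○○●○○○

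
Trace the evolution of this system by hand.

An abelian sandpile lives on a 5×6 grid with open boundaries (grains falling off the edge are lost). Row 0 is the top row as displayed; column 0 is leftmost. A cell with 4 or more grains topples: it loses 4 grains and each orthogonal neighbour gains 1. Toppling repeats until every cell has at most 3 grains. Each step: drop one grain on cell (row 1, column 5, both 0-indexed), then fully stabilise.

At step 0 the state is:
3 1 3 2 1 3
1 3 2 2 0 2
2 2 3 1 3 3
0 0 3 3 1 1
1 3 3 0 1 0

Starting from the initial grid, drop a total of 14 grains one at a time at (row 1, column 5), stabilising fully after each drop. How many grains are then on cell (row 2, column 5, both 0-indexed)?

1

0) 3 1 3 2 1 3
1 3 2 2 0 2
2 2 3 1 3 3
0 0 3 3 1 1
1 3 3 0 1 0
1) 3 1 3 2 1 3
1 3 2 2 0 3
2 2 3 1 3 3
0 0 3 3 1 1
1 3 3 0 1 0
2) 3 1 3 2 2 0
1 3 2 2 2 2
2 2 3 2 0 1
0 0 3 3 2 2
1 3 3 0 1 0
3) 3 1 3 2 2 0
1 3 2 2 2 3
2 2 3 2 0 1
0 0 3 3 2 2
1 3 3 0 1 0
4) 3 1 3 2 2 1
1 3 2 2 3 0
2 2 3 2 0 2
0 0 3 3 2 2
1 3 3 0 1 0
5) 3 1 3 2 2 1
1 3 2 2 3 1
2 2 3 2 0 2
0 0 3 3 2 2
1 3 3 0 1 0
6) 3 1 3 2 2 1
1 3 2 2 3 2
2 2 3 2 0 2
0 0 3 3 2 2
1 3 3 0 1 0
7) 3 1 3 2 2 1
1 3 2 2 3 3
2 2 3 2 0 2
0 0 3 3 2 2
1 3 3 0 1 0
8) 3 1 3 2 3 2
1 3 2 3 0 1
2 2 3 2 1 3
0 0 3 3 2 2
1 3 3 0 1 0
9) 3 1 3 2 3 2
1 3 2 3 0 2
2 2 3 2 1 3
0 0 3 3 2 2
1 3 3 0 1 0
10) 3 1 3 2 3 2
1 3 2 3 0 3
2 2 3 2 1 3
0 0 3 3 2 2
1 3 3 0 1 0
11) 3 1 3 2 3 3
1 3 2 3 1 1
2 2 3 2 2 0
0 0 3 3 2 3
1 3 3 0 1 0
12) 3 1 3 2 3 3
1 3 2 3 1 2
2 2 3 2 2 0
0 0 3 3 2 3
1 3 3 0 1 0
13) 3 1 3 2 3 3
1 3 2 3 1 3
2 2 3 2 2 0
0 0 3 3 2 3
1 3 3 0 1 0
14) 3 1 3 3 0 1
1 3 2 3 3 1
2 2 3 2 2 1
0 0 3 3 2 3
1 3 3 0 1 0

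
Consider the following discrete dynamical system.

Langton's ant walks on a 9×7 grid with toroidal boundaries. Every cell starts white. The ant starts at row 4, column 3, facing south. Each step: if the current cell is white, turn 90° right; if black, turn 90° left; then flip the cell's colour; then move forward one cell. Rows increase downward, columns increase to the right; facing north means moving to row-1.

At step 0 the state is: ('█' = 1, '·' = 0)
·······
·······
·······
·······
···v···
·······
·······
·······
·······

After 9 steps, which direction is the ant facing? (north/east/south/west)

east

k=0  ·······
·······
·······
·······
···v···
·······
·······
·······
·······
k=1  ·······
·······
·······
·······
··<█···
·······
·······
·······
·······
k=2  ·······
·······
·······
··^····
··██···
·······
·······
·······
·······
k=3  ·······
·······
·······
··█>···
··██···
·······
·······
·······
·······
k=4  ·······
·······
·······
··██···
··█v···
·······
·······
·······
·······
k=5  ·······
·······
·······
··██···
··█·>··
·······
·······
·······
·······
k=6  ·······
·······
·······
··██···
··█·█··
····v··
·······
·······
·······
k=7  ·······
·······
·······
··██···
··█·█··
···<█··
·······
·······
·······
k=8  ·······
·······
·······
··██···
··█^█··
···██··
·······
·······
·······
k=9  ·······
·······
·······
··██···
··██>··
···██··
·······
·······
·······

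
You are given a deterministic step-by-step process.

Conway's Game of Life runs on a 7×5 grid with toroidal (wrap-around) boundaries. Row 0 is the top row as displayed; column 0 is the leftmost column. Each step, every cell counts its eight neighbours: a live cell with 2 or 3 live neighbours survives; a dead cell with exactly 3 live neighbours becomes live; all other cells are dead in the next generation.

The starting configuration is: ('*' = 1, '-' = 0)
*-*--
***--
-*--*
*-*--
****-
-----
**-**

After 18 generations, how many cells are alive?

15

step 0: *-*--
***--
-*--*
*-*--
****-
-----
**-**
step 1: -----
--***
---**
-----
*-***
-----
*****
step 2: -----
--*-*
--*-*
*-*--
---**
-----
*****
step 3: -----
-----
*-*-*
***--
---**
-*---
*****
step 4: *****
-----
*-***
--*--
---**
-*---
*****
step 5: -----
-----
-****
***--
--**-
-*---
-----
step 6: -----
--**-
---**
*----
*--*-
--*--
-----
step 7: -----
--***
--***
*--*-
-*--*
-----
-----
step 8: ---*-
--*-*
**---
**---
*---*
-----
-----
step 9: ---*-
*****
--*-*
-----
**--*
-----
-----
step 10: **-*-
**---
--*-*
-*-**
*----
*----
-----
step 11: ***-*
---*-
--*-*
-****
**---
-----
**--*
step 12: --*--
-----
**--*
----*
**-**
----*
--***
step 13: --*--
**---
*---*
--*--
---*-
-*---
--*-*
step 14: *-**-
**--*
*---*
---**
--*--
--**-
-***-
step 15: -----
--*--
-*---
*--**
--*-*
-----
-----
step 16: -----
-----
*****
*****
*---*
-----
-----
step 17: -----
*****
-----
-----
--*--
-----
-----
step 18: *****
*****
*****
-----
-----
-----
-----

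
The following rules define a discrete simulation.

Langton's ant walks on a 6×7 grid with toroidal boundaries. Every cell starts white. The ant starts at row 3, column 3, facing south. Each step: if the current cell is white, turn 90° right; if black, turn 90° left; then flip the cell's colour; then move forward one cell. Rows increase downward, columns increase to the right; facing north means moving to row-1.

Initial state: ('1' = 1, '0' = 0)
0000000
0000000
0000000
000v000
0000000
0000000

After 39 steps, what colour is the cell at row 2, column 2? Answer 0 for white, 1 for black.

1

[0] 0000000
0000000
0000000
000v000
0000000
0000000
[1] 0000000
0000000
0000000
00<1000
0000000
0000000
[2] 0000000
0000000
00^0000
0011000
0000000
0000000
[3] 0000000
0000000
001>000
0011000
0000000
0000000
[4] 0000000
0000000
0011000
001v000
0000000
0000000
[5] 0000000
0000000
0011000
0010>00
0000000
0000000
[6] 0000000
0000000
0011000
0010100
0000v00
0000000
[7] 0000000
0000000
0011000
0010100
000<100
0000000
[8] 0000000
0000000
0011000
001^100
0001100
0000000
[9] 0000000
0000000
0011000
0011>00
0001100
0000000
[10] 0000000
0000000
0011^00
0011000
0001100
0000000
[11] 0000000
0000000
00111>0
0011000
0001100
0000000
[12] 0000000
0000000
0011110
00110v0
0001100
0000000
[13] 0000000
0000000
0011110
0011<10
0001100
0000000
[14] 0000000
0000000
0011^10
0011110
0001100
0000000
[15] 0000000
0000000
001<010
0011110
0001100
0000000
[16] 0000000
0000000
0010010
001v110
0001100
0000000
[17] 0000000
0000000
0010010
0010>10
0001100
0000000
[18] 0000000
0000000
0010^10
0010010
0001100
0000000
[19] 0000000
0000000
00101>0
0010010
0001100
0000000
[20] 0000000
00000^0
0010100
0010010
0001100
0000000
[21] 0000000
000001>
0010100
0010010
0001100
0000000
[22] 0000000
0000011
001010v
0010010
0001100
0000000
[23] 0000000
0000011
00101<1
0010010
0001100
0000000
[24] 0000000
00000^1
0010111
0010010
0001100
0000000
[25] 0000000
0000<01
0010111
0010010
0001100
0000000
[26] 0000^00
0000101
0010111
0010010
0001100
0000000
[27] 00001>0
0000101
0010111
0010010
0001100
0000000
[28] 0000110
00001v1
0010111
0010010
0001100
0000000
[29] 0000110
0000<11
0010111
0010010
0001100
0000000
[30] 0000110
0000011
0010v11
0010010
0001100
0000000
[31] 0000110
0000011
00100>1
0010010
0001100
0000000
[32] 0000110
00000^1
0010001
0010010
0001100
0000000
[33] 0000110
0000<01
0010001
0010010
0001100
0000000
[34] 0000^10
0000101
0010001
0010010
0001100
0000000
[35] 000<010
0000101
0010001
0010010
0001100
0000000
[36] 0001010
0000101
0010001
0010010
0001100
000^000
[37] 0001010
0000101
0010001
0010010
0001100
0001>00
[38] 0001v10
0000101
0010001
0010010
0001100
0001100
[39] 000<110
0000101
0010001
0010010
0001100
0001100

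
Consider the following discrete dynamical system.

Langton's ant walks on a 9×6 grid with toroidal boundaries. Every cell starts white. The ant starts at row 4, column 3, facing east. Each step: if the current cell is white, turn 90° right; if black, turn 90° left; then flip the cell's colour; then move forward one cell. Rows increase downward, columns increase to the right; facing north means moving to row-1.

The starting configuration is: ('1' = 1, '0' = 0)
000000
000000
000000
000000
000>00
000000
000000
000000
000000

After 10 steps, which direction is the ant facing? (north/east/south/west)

west

[0] 000000
000000
000000
000000
000>00
000000
000000
000000
000000
[1] 000000
000000
000000
000000
000100
000v00
000000
000000
000000
[2] 000000
000000
000000
000000
000100
00<100
000000
000000
000000
[3] 000000
000000
000000
000000
00^100
001100
000000
000000
000000
[4] 000000
000000
000000
000000
001>00
001100
000000
000000
000000
[5] 000000
000000
000000
000^00
001000
001100
000000
000000
000000
[6] 000000
000000
000000
0001>0
001000
001100
000000
000000
000000
[7] 000000
000000
000000
000110
0010v0
001100
000000
000000
000000
[8] 000000
000000
000000
000110
001<10
001100
000000
000000
000000
[9] 000000
000000
000000
000^10
001110
001100
000000
000000
000000
[10] 000000
000000
000000
00<010
001110
001100
000000
000000
000000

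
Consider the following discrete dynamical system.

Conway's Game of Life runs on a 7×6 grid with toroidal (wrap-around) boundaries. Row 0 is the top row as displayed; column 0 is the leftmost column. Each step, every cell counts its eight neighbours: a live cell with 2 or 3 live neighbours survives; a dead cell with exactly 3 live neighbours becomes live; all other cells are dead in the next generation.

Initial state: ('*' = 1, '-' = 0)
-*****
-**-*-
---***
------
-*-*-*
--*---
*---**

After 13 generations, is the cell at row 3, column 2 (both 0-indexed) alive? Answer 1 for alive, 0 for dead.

[0] -*****
-**-*-
---***
------
-*-*-*
--*---
*---**
[1] ------
-*----
--****
*-**-*
--*---
-***--
*-----
[2] ------
--***-
-----*
*----*
*---*-
-***--
-**---
[3] -*----
---**-
*--*-*
*---*-
*-***-
*--*--
-*-*--
[4] ---**-
*-****
*--*--
*-*---
*-*-*-
*----*
**----
[5] ------
***---
*-----
*-*---
*--*--
------
**--*-
[6] --*--*
**----
*-*--*
*----*
-*----
**---*
------
[7] **----
--*---
------
-----*
-*----
**----
-*---*
[8] ***---
-*----
------
------
-*----
-**---
--*--*
[9] *-*---
***---
------
------
-**---
***---
---*--
[10] *-**--
*-*---
-*----
------
*-*---
*--*--
*--*--
[11] *-**-*
*-**--
-*----
-*----
-*----
*-**-*
*--***
[12] ------
*--***
**----
***---
-*----
--**--
------
[13] ----**
**--**
---**-
--*---
*--*--
--*---
------

1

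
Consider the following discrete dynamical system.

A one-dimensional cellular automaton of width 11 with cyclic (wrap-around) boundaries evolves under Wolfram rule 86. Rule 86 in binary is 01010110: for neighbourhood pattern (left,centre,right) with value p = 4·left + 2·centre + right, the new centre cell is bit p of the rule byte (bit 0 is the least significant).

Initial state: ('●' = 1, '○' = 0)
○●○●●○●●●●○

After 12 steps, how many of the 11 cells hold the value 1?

7

t=0: ○●○●●○●●●●○
t=1: ●●○○●○○○○●●
t=2: ○●●●●●○○●○○
t=3: ●○○○○●●●●●○
t=4: ●●○○●○○○○●○
t=5: ○●●●●●○○●●○
t=6: ●○○○○●●●○●●
t=7: ●●○○●○○●○○○
t=8: ○●●●●●●●●○●
t=9: ○○○○○○○○●○●
t=10: ●○○○○○○●●○●
t=11: ●●○○○○●○●○○
t=12: ○●●○○●●○●●●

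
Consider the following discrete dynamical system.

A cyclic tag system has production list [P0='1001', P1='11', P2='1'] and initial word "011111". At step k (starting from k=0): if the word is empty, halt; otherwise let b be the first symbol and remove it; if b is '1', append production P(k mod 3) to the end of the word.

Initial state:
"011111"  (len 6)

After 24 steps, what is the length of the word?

26

step 0: "011111"  (len 6)
step 1: "11111"  (len 5)
step 2: "111111"  (len 6)
step 3: "111111"  (len 6)
step 4: "111111001"  (len 9)
step 5: "1111100111"  (len 10)
step 6: "1111001111"  (len 10)
step 7: "1110011111001"  (len 13)
step 8: "11001111100111"  (len 14)
step 9: "10011111001111"  (len 14)
step 10: "00111110011111001"  (len 17)
step 11: "0111110011111001"  (len 16)
step 12: "111110011111001"  (len 15)
step 13: "111100111110011001"  (len 18)
step 14: "1110011111001100111"  (len 19)
step 15: "1100111110011001111"  (len 19)
step 16: "1001111100110011111001"  (len 22)
step 17: "00111110011001111100111"  (len 23)
step 18: "0111110011001111100111"  (len 22)
step 19: "111110011001111100111"  (len 21)
step 20: "1111001100111110011111"  (len 22)
step 21: "1110011001111100111111"  (len 22)
step 22: "1100110011111001111111001"  (len 25)
step 23: "10011001111100111111100111"  (len 26)
step 24: "00110011111001111111001111"  (len 26)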